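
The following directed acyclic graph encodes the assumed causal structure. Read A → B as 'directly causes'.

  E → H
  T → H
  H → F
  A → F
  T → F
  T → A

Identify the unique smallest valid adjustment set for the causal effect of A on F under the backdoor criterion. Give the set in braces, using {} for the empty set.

{T}

Variables eligible for adjustment (non-descendants of A, excluding A and F): {E, H, T}.
Backdoor paths from A to F:
  P1: A <- T -> H -> F
  P2: A <- T -> F
The empty set is not sufficient: P1 (A <- T -> H -> F) has no collider blocking it and no conditioned non-collider, so it is open.
Try {T}:
  P1: blocked at fork node T ∈ conditioning set.
  P2: blocked at fork node T ∈ conditioning set.
{T} contains no descendant of A and blocks every backdoor path.
No other singleton works — e.g. {E} leaves P1 open — so {T} is the unique smallest valid adjustment set.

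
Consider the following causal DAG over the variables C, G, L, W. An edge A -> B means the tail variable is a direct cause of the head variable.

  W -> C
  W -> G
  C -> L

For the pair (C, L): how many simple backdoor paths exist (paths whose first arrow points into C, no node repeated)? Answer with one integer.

0

A backdoor path from C to L is any simple undirected path whose first edge points into C (i.e. leaves C via a parent).
Parents of C: {W}.
No simple path from any parent of C reaches L without revisiting C, so there are no backdoor paths.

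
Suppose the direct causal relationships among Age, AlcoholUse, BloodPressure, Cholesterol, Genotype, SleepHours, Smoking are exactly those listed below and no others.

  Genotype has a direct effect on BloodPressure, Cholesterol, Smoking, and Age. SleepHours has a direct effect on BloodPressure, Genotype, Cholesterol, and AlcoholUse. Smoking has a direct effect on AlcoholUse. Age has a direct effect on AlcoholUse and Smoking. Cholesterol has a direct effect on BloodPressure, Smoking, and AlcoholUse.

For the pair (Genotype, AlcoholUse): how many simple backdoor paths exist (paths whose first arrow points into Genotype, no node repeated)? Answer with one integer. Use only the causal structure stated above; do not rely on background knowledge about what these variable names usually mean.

7

A backdoor path from Genotype to AlcoholUse is any simple undirected path whose first edge points into Genotype (i.e. leaves Genotype via a parent).
Parents of Genotype: {SleepHours}.
Enumerating:
  P1: Genotype <- SleepHours -> Cholesterol -> Smoking <- Age -> AlcoholUse
  P2: Genotype <- SleepHours -> Cholesterol -> Smoking -> AlcoholUse
  P3: Genotype <- SleepHours -> Cholesterol -> AlcoholUse
  P4: Genotype <- SleepHours -> BloodPressure <- Cholesterol -> Smoking <- Age -> AlcoholUse
  P5: Genotype <- SleepHours -> BloodPressure <- Cholesterol -> Smoking -> AlcoholUse
  P6: Genotype <- SleepHours -> BloodPressure <- Cholesterol -> AlcoholUse
  P7: Genotype <- SleepHours -> AlcoholUse
That exhausts the simple backdoor paths. Count: 7.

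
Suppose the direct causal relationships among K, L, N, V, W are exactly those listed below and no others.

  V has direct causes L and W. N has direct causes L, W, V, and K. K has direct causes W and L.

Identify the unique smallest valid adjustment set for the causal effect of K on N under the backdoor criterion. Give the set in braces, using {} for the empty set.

{L, W}

Variables eligible for adjustment (non-descendants of K, excluding K and N): {L, V, W}.
Backdoor paths from K to N:
  P1: K <- W -> V <- L -> N
  P2: K <- W -> V -> N
  P3: K <- W -> N
  P4: K <- L -> V <- W -> N
  P5: K <- L -> V -> N
  P6: K <- L -> N
The empty set is not sufficient: P2 (K <- W -> V -> N) has no collider blocking it and no conditioned non-collider, so it is open.
Try {L, W}:
  P1: blocked at fork node W ∈ conditioning set.
  P2: blocked at fork node W ∈ conditioning set.
  P3: blocked at fork node W ∈ conditioning set.
  P4: blocked at fork node L ∈ conditioning set.
  P5: blocked at fork node L ∈ conditioning set.
  P6: blocked at fork node L ∈ conditioning set.
{L, W} contains no descendant of K and blocks every backdoor path.
Every element of {L, W} is needed (dropping L leaves P5 open; dropping W leaves P2 open), so no proper subset is valid.
Among all size-2 subsets of the eligible variables, only {L, W} blocks every backdoor path, so it is the unique smallest valid adjustment set.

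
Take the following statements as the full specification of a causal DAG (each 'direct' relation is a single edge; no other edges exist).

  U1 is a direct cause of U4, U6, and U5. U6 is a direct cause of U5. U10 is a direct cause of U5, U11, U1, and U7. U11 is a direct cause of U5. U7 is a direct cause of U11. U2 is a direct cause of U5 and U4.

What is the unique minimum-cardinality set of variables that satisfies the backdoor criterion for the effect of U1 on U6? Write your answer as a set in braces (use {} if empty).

{}

Variables eligible for adjustment (non-descendants of U1, excluding U1 and U6): {U10, U11, U2, U7}.
Backdoor paths from U1 to U6:
  P1: U1 <- U10 -> U7 -> U11 -> U5 <- U6
  P2: U1 <- U10 -> U11 -> U5 <- U6
  P3: U1 <- U10 -> U5 <- U6
Each backdoor path contains an unconditioned collider, so every path is already blocked with the empty conditioning set:
  P1: blocked at collider U5 (neither it nor any descendant is in the conditioning set).
  P2: blocked at collider U5 (neither it nor any descendant is in the conditioning set).
  P3: blocked at collider U5 (neither it nor any descendant is in the conditioning set).
The empty set is therefore the unique smallest valid set.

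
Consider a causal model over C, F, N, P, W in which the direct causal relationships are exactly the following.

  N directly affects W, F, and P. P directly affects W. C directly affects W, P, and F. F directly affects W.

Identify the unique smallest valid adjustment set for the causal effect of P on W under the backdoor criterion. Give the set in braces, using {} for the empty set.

Variables eligible for adjustment (non-descendants of P, excluding P and W): {C, F, N}.
Backdoor paths from P to W:
  P1: P <- N -> F <- C -> W
  P2: P <- N -> F -> W
  P3: P <- N -> W
  P4: P <- C -> F <- N -> W
  P5: P <- C -> F -> W
  P6: P <- C -> W
The empty set is not sufficient: P2 (P <- N -> F -> W) has no collider blocking it and no conditioned non-collider, so it is open.
Try {C, N}:
  P1: blocked at fork node N ∈ conditioning set.
  P2: blocked at fork node N ∈ conditioning set.
  P3: blocked at fork node N ∈ conditioning set.
  P4: blocked at fork node C ∈ conditioning set.
  P5: blocked at fork node C ∈ conditioning set.
  P6: blocked at fork node C ∈ conditioning set.
{C, N} contains no descendant of P and blocks every backdoor path.
Every element of {C, N} is needed (dropping C leaves P5 open; dropping N leaves P2 open), so no proper subset is valid.
Among all size-2 subsets of the eligible variables, only {C, N} blocks every backdoor path, so it is the unique smallest valid adjustment set.

{C, N}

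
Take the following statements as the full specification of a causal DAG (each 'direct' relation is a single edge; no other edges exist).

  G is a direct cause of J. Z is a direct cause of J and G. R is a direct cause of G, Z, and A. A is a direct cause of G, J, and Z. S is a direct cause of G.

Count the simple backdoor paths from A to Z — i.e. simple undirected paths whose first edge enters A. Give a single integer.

A backdoor path from A to Z is any simple undirected path whose first edge points into A (i.e. leaves A via a parent).
Parents of A: {R}.
Enumerating:
  P1: A <- R -> Z
  P2: A <- R -> G <- Z
  P3: A <- R -> G -> J <- Z
That exhausts the simple backdoor paths. Count: 3.

3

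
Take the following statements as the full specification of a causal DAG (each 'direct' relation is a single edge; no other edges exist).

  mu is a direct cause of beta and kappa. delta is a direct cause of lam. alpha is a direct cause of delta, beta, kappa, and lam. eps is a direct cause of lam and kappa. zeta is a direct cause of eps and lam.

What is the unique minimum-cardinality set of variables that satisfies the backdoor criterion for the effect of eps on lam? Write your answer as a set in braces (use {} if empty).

Variables eligible for adjustment (non-descendants of eps, excluding eps and lam): {alpha, beta, delta, mu, zeta}.
Backdoor paths from eps to lam:
  P1: eps <- zeta -> lam
The empty set is not sufficient: P1 (eps <- zeta -> lam) has no collider blocking it and no conditioned non-collider, so it is open.
Try {zeta}:
  P1: blocked at fork node zeta ∈ conditioning set.
{zeta} contains no descendant of eps and blocks every backdoor path.
No other singleton works — e.g. {mu} leaves P1 open — so {zeta} is the unique smallest valid adjustment set.

{zeta}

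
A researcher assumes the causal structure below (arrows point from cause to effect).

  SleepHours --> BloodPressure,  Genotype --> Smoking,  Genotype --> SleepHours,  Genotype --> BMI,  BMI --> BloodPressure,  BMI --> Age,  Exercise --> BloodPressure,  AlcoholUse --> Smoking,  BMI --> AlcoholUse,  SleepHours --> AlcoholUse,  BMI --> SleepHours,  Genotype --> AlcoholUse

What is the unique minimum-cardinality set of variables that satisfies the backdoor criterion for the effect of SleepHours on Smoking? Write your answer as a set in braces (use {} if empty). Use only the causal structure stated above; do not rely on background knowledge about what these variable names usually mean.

Variables eligible for adjustment (non-descendants of SleepHours, excluding SleepHours and Smoking): {Age, BMI, Exercise, Genotype}.
Backdoor paths from SleepHours to Smoking:
  P1: SleepHours <- Genotype -> BMI -> AlcoholUse -> Smoking
  P2: SleepHours <- Genotype -> AlcoholUse -> Smoking
  P3: SleepHours <- Genotype -> Smoking
  P4: SleepHours <- BMI <- Genotype -> AlcoholUse -> Smoking
  P5: SleepHours <- BMI <- Genotype -> Smoking
  P6: SleepHours <- BMI -> AlcoholUse <- Genotype -> Smoking
  P7: SleepHours <- BMI -> AlcoholUse -> Smoking
The empty set is not sufficient: P1 (SleepHours <- Genotype -> BMI -> AlcoholUse -> Smoking) has no collider blocking it and no conditioned non-collider, so it is open.
Try {BMI, Genotype}:
  P1: blocked at fork node Genotype ∈ conditioning set.
  P2: blocked at fork node Genotype ∈ conditioning set.
  P3: blocked at fork node Genotype ∈ conditioning set.
  P4: blocked at chain node BMI ∈ conditioning set.
  P5: blocked at chain node BMI ∈ conditioning set.
  P6: blocked at fork node BMI ∈ conditioning set.
  P7: blocked at fork node BMI ∈ conditioning set.
{BMI, Genotype} contains no descendant of SleepHours and blocks every backdoor path.
Every element of {BMI, Genotype} is needed (dropping BMI leaves P7 open; dropping Genotype leaves P2 open), so no proper subset is valid.
Among all size-2 subsets of the eligible variables, only {BMI, Genotype} blocks every backdoor path, so it is the unique smallest valid adjustment set.

{BMI, Genotype}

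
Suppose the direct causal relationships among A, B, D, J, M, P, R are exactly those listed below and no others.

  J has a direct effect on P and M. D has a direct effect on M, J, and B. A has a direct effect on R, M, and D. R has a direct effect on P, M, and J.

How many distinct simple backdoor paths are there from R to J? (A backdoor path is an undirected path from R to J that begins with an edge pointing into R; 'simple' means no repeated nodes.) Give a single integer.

A backdoor path from R to J is any simple undirected path whose first edge points into R (i.e. leaves R via a parent).
Parents of R: {A}.
Enumerating:
  P1: R <- A -> D -> J
  P2: R <- A -> D -> M <- J
  P3: R <- A -> M <- D -> J
  P4: R <- A -> M <- J
That exhausts the simple backdoor paths. Count: 4.

4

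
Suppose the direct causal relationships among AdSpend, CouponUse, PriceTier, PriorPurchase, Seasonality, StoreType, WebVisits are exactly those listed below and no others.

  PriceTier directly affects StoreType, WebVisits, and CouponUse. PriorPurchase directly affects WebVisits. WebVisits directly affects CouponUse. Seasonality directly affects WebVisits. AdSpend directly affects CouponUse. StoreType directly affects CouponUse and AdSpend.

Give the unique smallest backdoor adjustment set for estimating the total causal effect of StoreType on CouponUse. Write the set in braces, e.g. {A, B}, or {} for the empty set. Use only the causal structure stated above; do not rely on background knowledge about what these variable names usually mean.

{PriceTier}

Variables eligible for adjustment (non-descendants of StoreType, excluding StoreType and CouponUse): {PriceTier, PriorPurchase, Seasonality, WebVisits}.
Backdoor paths from StoreType to CouponUse:
  P1: StoreType <- PriceTier -> WebVisits -> CouponUse
  P2: StoreType <- PriceTier -> CouponUse
The empty set is not sufficient: P1 (StoreType <- PriceTier -> WebVisits -> CouponUse) has no collider blocking it and no conditioned non-collider, so it is open.
Try {PriceTier}:
  P1: blocked at fork node PriceTier ∈ conditioning set.
  P2: blocked at fork node PriceTier ∈ conditioning set.
{PriceTier} contains no descendant of StoreType and blocks every backdoor path.
No other singleton works — e.g. {PriorPurchase} leaves P1 open — so {PriceTier} is the unique smallest valid adjustment set.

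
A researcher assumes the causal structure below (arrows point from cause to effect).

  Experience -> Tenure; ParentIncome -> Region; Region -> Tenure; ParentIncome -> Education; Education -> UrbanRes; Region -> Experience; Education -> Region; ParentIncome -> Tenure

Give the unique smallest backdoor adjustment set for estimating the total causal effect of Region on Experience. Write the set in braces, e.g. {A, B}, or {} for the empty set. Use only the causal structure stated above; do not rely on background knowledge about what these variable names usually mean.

{}

Variables eligible for adjustment (non-descendants of Region, excluding Region and Experience): {Education, ParentIncome, UrbanRes}.
Backdoor paths from Region to Experience:
  P1: Region <- ParentIncome -> Tenure <- Experience
  P2: Region <- Education <- ParentIncome -> Tenure <- Experience
Each backdoor path contains an unconditioned collider, so every path is already blocked with the empty conditioning set:
  P1: blocked at collider Tenure (neither it nor any descendant is in the conditioning set).
  P2: blocked at collider Tenure (neither it nor any descendant is in the conditioning set).
The empty set is therefore the unique smallest valid set.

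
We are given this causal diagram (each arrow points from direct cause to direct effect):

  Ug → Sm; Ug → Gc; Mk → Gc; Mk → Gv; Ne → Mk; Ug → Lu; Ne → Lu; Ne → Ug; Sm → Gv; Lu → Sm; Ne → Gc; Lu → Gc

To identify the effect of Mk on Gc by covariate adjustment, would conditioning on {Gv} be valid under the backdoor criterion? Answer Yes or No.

Backdoor paths from Mk to Gc (paths whose first edge points into Mk):
  P1: Mk <- Ne -> Ug -> Lu -> Gc
  P2: Mk <- Ne -> Ug -> Sm <- Lu -> Gc
  P3: Mk <- Ne -> Ug -> Gc
  P4: Mk <- Ne -> Lu <- Ug -> Gc
  P5: Mk <- Ne -> Lu -> Sm <- Ug -> Gc
  P6: Mk <- Ne -> Lu -> Gc
  P7: Mk <- Ne -> Gc
Condition 1 (no descendant of Mk in the set): FAILS — Gv is a descendant of Mk.
Condition 2 (every backdoor path blocked by {Gv}):
  P1: open — no interior node is in the conditioning set.
  P2: open — collider(s) Sm are conditioned on (or have a conditioned descendant) and no non-collider on the path is in the set.
  P3: open — no interior node is in the conditioning set.
  P4: open — collider(s) Lu are conditioned on (or have a conditioned descendant) and no non-collider on the path is in the set.
  P5: open — collider(s) Sm are conditioned on (or have a conditioned descendant) and no non-collider on the path is in the set.
  P6: open — no interior node is in the conditioning set.
  P7: open — no interior node is in the conditioning set.
{Gv} does not satisfy the backdoor criterion.

No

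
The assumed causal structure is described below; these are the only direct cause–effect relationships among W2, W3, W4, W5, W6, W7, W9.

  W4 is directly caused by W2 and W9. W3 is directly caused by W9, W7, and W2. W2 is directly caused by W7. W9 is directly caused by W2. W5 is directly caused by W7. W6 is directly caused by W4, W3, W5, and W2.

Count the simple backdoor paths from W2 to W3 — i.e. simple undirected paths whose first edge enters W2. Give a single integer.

A backdoor path from W2 to W3 is any simple undirected path whose first edge points into W2 (i.e. leaves W2 via a parent).
Parents of W2: {W7}.
Enumerating:
  P1: W2 <- W7 -> W5 -> W6 <- W3
  P2: W2 <- W7 -> W5 -> W6 <- W4 <- W9 -> W3
  P3: W2 <- W7 -> W3
That exhausts the simple backdoor paths. Count: 3.

3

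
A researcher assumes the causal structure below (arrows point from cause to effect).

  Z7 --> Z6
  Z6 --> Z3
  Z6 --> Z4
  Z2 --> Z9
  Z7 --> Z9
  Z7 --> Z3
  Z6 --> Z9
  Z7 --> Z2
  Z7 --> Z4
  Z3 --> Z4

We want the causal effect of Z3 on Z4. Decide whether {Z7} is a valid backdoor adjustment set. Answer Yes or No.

No

Backdoor paths from Z3 to Z4 (paths whose first edge points into Z3):
  P1: Z3 <- Z7 -> Z2 -> Z9 <- Z6 -> Z4
  P2: Z3 <- Z7 -> Z6 -> Z4
  P3: Z3 <- Z7 -> Z9 <- Z6 -> Z4
  P4: Z3 <- Z7 -> Z4
  P5: Z3 <- Z6 <- Z7 -> Z4
  P6: Z3 <- Z6 -> Z9 <- Z7 -> Z4
  P7: Z3 <- Z6 -> Z9 <- Z2 <- Z7 -> Z4
  P8: Z3 <- Z6 -> Z4
Condition 1 (no descendant of Z3 in the set): holds — descendants of Z3 are {Z4}; none are in {Z7}.
Condition 2 (every backdoor path blocked by {Z7}):
  P1: blocked at fork node Z7 ∈ conditioning set.
  P2: blocked at fork node Z7 ∈ conditioning set.
  P3: blocked at fork node Z7 ∈ conditioning set.
  P4: blocked at fork node Z7 ∈ conditioning set.
  P5: blocked at fork node Z7 ∈ conditioning set.
  P6: blocked at collider Z9 (neither it nor any descendant is in the conditioning set).
  P7: blocked at collider Z9 (neither it nor any descendant is in the conditioning set).
  P8: open — no interior node is in the conditioning set.
{Z7} does not satisfy the backdoor criterion.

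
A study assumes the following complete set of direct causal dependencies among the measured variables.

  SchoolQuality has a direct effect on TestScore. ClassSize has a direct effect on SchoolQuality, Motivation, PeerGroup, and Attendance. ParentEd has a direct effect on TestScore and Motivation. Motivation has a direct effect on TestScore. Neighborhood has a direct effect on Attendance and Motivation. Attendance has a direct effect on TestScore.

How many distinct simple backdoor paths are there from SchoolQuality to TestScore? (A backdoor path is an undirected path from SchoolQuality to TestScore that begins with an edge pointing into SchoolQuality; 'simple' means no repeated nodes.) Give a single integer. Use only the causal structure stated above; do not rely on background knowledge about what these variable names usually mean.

A backdoor path from SchoolQuality to TestScore is any simple undirected path whose first edge points into SchoolQuality (i.e. leaves SchoolQuality via a parent).
Parents of SchoolQuality: {ClassSize}.
Enumerating:
  P1: SchoolQuality <- ClassSize -> Motivation <- Neighborhood -> Attendance -> TestScore
  P2: SchoolQuality <- ClassSize -> Motivation <- ParentEd -> TestScore
  P3: SchoolQuality <- ClassSize -> Motivation -> TestScore
  P4: SchoolQuality <- ClassSize -> Attendance <- Neighborhood -> Motivation <- ParentEd -> TestScore
  P5: SchoolQuality <- ClassSize -> Attendance <- Neighborhood -> Motivation -> TestScore
  P6: SchoolQuality <- ClassSize -> Attendance -> TestScore
That exhausts the simple backdoor paths. Count: 6.

6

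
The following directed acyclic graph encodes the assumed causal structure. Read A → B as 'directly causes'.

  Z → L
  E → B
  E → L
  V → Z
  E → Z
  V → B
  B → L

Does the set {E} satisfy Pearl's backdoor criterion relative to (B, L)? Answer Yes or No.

Backdoor paths from B to L (paths whose first edge points into B):
  P1: B <- E -> Z -> L
  P2: B <- E -> L
  P3: B <- V -> Z <- E -> L
  P4: B <- V -> Z -> L
Condition 1 (no descendant of B in the set): holds — descendants of B are {L}; none are in {E}.
Condition 2 (every backdoor path blocked by {E}):
  P1: blocked at fork node E ∈ conditioning set.
  P2: blocked at fork node E ∈ conditioning set.
  P3: blocked at collider Z (neither it nor any descendant is in the conditioning set).
  P4: open — no interior node is in the conditioning set.
{E} does not satisfy the backdoor criterion.

No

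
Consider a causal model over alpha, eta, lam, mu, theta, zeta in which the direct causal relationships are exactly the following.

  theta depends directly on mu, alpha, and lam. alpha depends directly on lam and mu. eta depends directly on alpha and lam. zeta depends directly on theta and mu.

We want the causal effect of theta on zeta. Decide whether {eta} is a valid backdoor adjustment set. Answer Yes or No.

No

Backdoor paths from theta to zeta (paths whose first edge points into theta):
  P1: theta <- lam -> alpha <- mu -> zeta
  P2: theta <- lam -> eta <- alpha <- mu -> zeta
  P3: theta <- mu -> zeta
  P4: theta <- alpha <- mu -> zeta
Condition 1 (no descendant of theta in the set): holds — descendants of theta are {zeta}; none are in {eta}.
Condition 2 (every backdoor path blocked by {eta}):
  P1: open — collider(s) alpha are conditioned on (or have a conditioned descendant) and no non-collider on the path is in the set.
  P2: open — collider(s) eta are conditioned on (or have a conditioned descendant) and no non-collider on the path is in the set.
  P3: open — no interior node is in the conditioning set.
  P4: open — no interior node is in the conditioning set.
{eta} does not satisfy the backdoor criterion.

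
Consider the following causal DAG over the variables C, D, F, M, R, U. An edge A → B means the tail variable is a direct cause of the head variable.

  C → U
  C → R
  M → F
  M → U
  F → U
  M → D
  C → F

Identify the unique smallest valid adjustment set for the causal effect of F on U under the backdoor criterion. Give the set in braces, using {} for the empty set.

{C, M}

Variables eligible for adjustment (non-descendants of F, excluding F and U): {C, D, M, R}.
Backdoor paths from F to U:
  P1: F <- M -> U
  P2: F <- C -> U
The empty set is not sufficient: P1 (F <- M -> U) has no collider blocking it and no conditioned non-collider, so it is open.
Try {C, M}:
  P1: blocked at fork node M ∈ conditioning set.
  P2: blocked at fork node C ∈ conditioning set.
{C, M} contains no descendant of F and blocks every backdoor path.
Every element of {C, M} is needed (dropping C leaves P2 open; dropping M leaves P1 open), so no proper subset is valid.
Among all size-2 subsets of the eligible variables, only {C, M} blocks every backdoor path, so it is the unique smallest valid adjustment set.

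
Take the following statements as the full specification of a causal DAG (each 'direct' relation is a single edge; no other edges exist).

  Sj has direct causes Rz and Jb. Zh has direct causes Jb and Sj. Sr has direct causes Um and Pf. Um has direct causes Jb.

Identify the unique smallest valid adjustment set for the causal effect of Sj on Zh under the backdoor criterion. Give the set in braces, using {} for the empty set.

{Jb}

Variables eligible for adjustment (non-descendants of Sj, excluding Sj and Zh): {Jb, Pf, Rz, Sr, Um}.
Backdoor paths from Sj to Zh:
  P1: Sj <- Jb -> Zh
The empty set is not sufficient: P1 (Sj <- Jb -> Zh) has no collider blocking it and no conditioned non-collider, so it is open.
Try {Jb}:
  P1: blocked at fork node Jb ∈ conditioning set.
{Jb} contains no descendant of Sj and blocks every backdoor path.
No other singleton works — e.g. {Rz} leaves P1 open — so {Jb} is the unique smallest valid adjustment set.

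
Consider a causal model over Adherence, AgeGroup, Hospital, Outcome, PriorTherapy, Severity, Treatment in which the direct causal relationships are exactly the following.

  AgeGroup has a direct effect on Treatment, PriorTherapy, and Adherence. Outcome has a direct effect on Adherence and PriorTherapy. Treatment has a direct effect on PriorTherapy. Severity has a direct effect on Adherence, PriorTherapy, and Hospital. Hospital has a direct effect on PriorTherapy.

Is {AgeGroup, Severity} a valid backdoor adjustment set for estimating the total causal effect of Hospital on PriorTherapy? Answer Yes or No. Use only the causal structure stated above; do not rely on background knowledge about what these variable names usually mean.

Yes

Backdoor paths from Hospital to PriorTherapy (paths whose first edge points into Hospital):
  P1: Hospital <- Severity -> Adherence <- Outcome -> PriorTherapy
  P2: Hospital <- Severity -> Adherence <- AgeGroup -> Treatment -> PriorTherapy
  P3: Hospital <- Severity -> Adherence <- AgeGroup -> PriorTherapy
  P4: Hospital <- Severity -> PriorTherapy
Condition 1 (no descendant of Hospital in the set): holds — descendants of Hospital are {PriorTherapy}; none are in {AgeGroup, Severity}.
Condition 2 (every backdoor path blocked by {AgeGroup, Severity}):
  P1: blocked at fork node Severity ∈ conditioning set.
  P2: blocked at fork node Severity ∈ conditioning set.
  P3: blocked at fork node Severity ∈ conditioning set.
  P4: blocked at fork node Severity ∈ conditioning set.
{AgeGroup, Severity} satisfies the backdoor criterion.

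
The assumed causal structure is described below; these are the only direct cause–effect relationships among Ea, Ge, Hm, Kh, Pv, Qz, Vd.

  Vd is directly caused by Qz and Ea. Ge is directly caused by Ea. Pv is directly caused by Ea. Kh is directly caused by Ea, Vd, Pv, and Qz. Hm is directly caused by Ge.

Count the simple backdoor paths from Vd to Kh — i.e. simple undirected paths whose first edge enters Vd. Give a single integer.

3

A backdoor path from Vd to Kh is any simple undirected path whose first edge points into Vd (i.e. leaves Vd via a parent).
Parents of Vd: {Ea, Qz}.
Enumerating:
  P1: Vd <- Ea -> Pv -> Kh
  P2: Vd <- Ea -> Kh
  P3: Vd <- Qz -> Kh
That exhausts the simple backdoor paths. Count: 3.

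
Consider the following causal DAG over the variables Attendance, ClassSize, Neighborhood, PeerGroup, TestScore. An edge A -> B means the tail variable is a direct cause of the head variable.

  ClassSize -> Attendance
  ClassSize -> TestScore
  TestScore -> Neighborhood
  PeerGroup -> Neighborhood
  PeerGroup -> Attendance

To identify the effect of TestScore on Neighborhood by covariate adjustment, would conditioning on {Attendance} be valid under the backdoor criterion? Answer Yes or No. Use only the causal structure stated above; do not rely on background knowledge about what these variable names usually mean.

No

Backdoor paths from TestScore to Neighborhood (paths whose first edge points into TestScore):
  P1: TestScore <- ClassSize -> Attendance <- PeerGroup -> Neighborhood
Condition 1 (no descendant of TestScore in the set): holds — descendants of TestScore are {Neighborhood}; none are in {Attendance}.
Condition 2 (every backdoor path blocked by {Attendance}):
  P1: open — collider(s) Attendance are conditioned on (or have a conditioned descendant) and no non-collider on the path is in the set.
{Attendance} does not satisfy the backdoor criterion.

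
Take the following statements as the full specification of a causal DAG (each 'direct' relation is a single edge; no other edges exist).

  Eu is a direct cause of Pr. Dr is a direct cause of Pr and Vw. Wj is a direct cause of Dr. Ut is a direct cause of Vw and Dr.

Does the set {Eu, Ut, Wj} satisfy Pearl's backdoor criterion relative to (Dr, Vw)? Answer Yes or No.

Backdoor paths from Dr to Vw (paths whose first edge points into Dr):
  P1: Dr <- Ut -> Vw
Condition 1 (no descendant of Dr in the set): holds — descendants of Dr are {Pr, Vw}; none are in {Eu, Ut, Wj}.
Condition 2 (every backdoor path blocked by {Eu, Ut, Wj}):
  P1: blocked at fork node Ut ∈ conditioning set.
{Eu, Ut, Wj} satisfies the backdoor criterion.

Yes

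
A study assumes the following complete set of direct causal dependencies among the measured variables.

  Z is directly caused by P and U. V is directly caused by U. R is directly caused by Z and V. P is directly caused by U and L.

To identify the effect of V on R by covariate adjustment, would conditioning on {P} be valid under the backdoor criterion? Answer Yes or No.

Backdoor paths from V to R (paths whose first edge points into V):
  P1: V <- U -> P -> Z -> R
  P2: V <- U -> Z -> R
Condition 1 (no descendant of V in the set): holds — descendants of V are {R}; none are in {P}.
Condition 2 (every backdoor path blocked by {P}):
  P1: blocked at chain node P ∈ conditioning set.
  P2: open — no interior node is in the conditioning set.
{P} does not satisfy the backdoor criterion.

No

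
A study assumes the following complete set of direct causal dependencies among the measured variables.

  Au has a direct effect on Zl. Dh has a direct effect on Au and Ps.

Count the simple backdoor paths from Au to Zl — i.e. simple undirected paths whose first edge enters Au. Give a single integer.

0

A backdoor path from Au to Zl is any simple undirected path whose first edge points into Au (i.e. leaves Au via a parent).
Parents of Au: {Dh}.
No simple path from any parent of Au reaches Zl without revisiting Au, so there are no backdoor paths.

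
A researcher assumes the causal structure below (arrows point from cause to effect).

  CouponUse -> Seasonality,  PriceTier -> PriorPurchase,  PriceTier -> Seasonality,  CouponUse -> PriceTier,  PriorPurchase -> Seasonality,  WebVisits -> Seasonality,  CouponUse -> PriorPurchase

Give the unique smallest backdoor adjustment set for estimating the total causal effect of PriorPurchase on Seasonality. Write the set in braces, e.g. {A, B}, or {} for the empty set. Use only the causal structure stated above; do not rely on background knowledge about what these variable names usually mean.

Variables eligible for adjustment (non-descendants of PriorPurchase, excluding PriorPurchase and Seasonality): {CouponUse, PriceTier, WebVisits}.
Backdoor paths from PriorPurchase to Seasonality:
  P1: PriorPurchase <- CouponUse -> PriceTier -> Seasonality
  P2: PriorPurchase <- CouponUse -> Seasonality
  P3: PriorPurchase <- PriceTier <- CouponUse -> Seasonality
  P4: PriorPurchase <- PriceTier -> Seasonality
The empty set is not sufficient: P1 (PriorPurchase <- CouponUse -> PriceTier -> Seasonality) has no collider blocking it and no conditioned non-collider, so it is open.
Try {CouponUse, PriceTier}:
  P1: blocked at fork node CouponUse ∈ conditioning set.
  P2: blocked at fork node CouponUse ∈ conditioning set.
  P3: blocked at chain node PriceTier ∈ conditioning set.
  P4: blocked at fork node PriceTier ∈ conditioning set.
{CouponUse, PriceTier} contains no descendant of PriorPurchase and blocks every backdoor path.
Every element of {CouponUse, PriceTier} is needed (dropping CouponUse leaves P2 open; dropping PriceTier leaves P4 open), so no proper subset is valid.
Among all size-2 subsets of the eligible variables, only {CouponUse, PriceTier} blocks every backdoor path, so it is the unique smallest valid adjustment set.

{CouponUse, PriceTier}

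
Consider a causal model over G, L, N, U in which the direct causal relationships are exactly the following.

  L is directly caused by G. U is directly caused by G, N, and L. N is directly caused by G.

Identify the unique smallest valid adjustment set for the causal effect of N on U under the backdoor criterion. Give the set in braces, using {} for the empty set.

{G}

Variables eligible for adjustment (non-descendants of N, excluding N and U): {G, L}.
Backdoor paths from N to U:
  P1: N <- G -> L -> U
  P2: N <- G -> U
The empty set is not sufficient: P1 (N <- G -> L -> U) has no collider blocking it and no conditioned non-collider, so it is open.
Try {G}:
  P1: blocked at fork node G ∈ conditioning set.
  P2: blocked at fork node G ∈ conditioning set.
{G} contains no descendant of N and blocks every backdoor path.
No other singleton works — e.g. {L} leaves P2 open — so {G} is the unique smallest valid adjustment set.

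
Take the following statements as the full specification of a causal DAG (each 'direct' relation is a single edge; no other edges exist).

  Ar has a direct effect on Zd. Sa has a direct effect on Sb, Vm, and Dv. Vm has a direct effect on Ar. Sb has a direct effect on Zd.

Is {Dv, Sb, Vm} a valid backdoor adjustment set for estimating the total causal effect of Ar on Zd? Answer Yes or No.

Yes

Backdoor paths from Ar to Zd (paths whose first edge points into Ar):
  P1: Ar <- Vm <- Sa -> Sb -> Zd
Condition 1 (no descendant of Ar in the set): holds — descendants of Ar are {Zd}; none are in {Dv, Sb, Vm}.
Condition 2 (every backdoor path blocked by {Dv, Sb, Vm}):
  P1: blocked at chain node Vm ∈ conditioning set.
{Dv, Sb, Vm} satisfies the backdoor criterion.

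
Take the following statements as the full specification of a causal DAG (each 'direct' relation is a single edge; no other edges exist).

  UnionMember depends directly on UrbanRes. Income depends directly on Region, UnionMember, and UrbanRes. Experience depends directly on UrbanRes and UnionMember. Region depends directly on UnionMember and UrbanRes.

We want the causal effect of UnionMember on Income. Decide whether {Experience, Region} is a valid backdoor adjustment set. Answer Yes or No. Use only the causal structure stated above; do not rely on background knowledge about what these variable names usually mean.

No

Backdoor paths from UnionMember to Income (paths whose first edge points into UnionMember):
  P1: UnionMember <- UrbanRes -> Region -> Income
  P2: UnionMember <- UrbanRes -> Income
Condition 1 (no descendant of UnionMember in the set): FAILS — Experience and Region are descendants of UnionMember.
Condition 2 (every backdoor path blocked by {Experience, Region}):
  P1: blocked at chain node Region ∈ conditioning set.
  P2: open — no interior node is in the conditioning set.
{Experience, Region} does not satisfy the backdoor criterion.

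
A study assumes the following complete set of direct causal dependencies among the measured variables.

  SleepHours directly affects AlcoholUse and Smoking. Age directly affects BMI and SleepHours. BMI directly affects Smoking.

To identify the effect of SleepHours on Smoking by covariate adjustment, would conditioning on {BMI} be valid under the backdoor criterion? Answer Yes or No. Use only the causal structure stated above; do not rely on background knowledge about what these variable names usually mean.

Backdoor paths from SleepHours to Smoking (paths whose first edge points into SleepHours):
  P1: SleepHours <- Age -> BMI -> Smoking
Condition 1 (no descendant of SleepHours in the set): holds — descendants of SleepHours are {AlcoholUse, Smoking}; none are in {BMI}.
Condition 2 (every backdoor path blocked by {BMI}):
  P1: blocked at chain node BMI ∈ conditioning set.
{BMI} satisfies the backdoor criterion.

Yes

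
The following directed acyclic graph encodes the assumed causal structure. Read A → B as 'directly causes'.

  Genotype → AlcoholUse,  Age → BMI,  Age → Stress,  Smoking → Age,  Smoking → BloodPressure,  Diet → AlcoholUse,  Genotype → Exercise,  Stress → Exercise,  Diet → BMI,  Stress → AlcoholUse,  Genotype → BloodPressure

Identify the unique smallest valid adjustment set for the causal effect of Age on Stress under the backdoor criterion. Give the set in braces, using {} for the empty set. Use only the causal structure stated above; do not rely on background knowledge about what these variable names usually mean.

Variables eligible for adjustment (non-descendants of Age, excluding Age and Stress): {BloodPressure, Diet, Genotype, Smoking}.
Backdoor paths from Age to Stress:
  P1: Age <- Smoking -> BloodPressure <- Genotype -> Exercise <- Stress
  P2: Age <- Smoking -> BloodPressure <- Genotype -> AlcoholUse <- Stress
Each backdoor path contains an unconditioned collider, so every path is already blocked with the empty conditioning set:
  P1: blocked at collider BloodPressure (neither it nor any descendant is in the conditioning set).
  P2: blocked at collider BloodPressure (neither it nor any descendant is in the conditioning set).
The empty set is therefore the unique smallest valid set.

{}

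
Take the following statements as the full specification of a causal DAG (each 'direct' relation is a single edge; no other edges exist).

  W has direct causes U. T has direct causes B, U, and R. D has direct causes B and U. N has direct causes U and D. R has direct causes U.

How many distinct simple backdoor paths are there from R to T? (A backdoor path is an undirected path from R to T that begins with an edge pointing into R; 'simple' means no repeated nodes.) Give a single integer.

A backdoor path from R to T is any simple undirected path whose first edge points into R (i.e. leaves R via a parent).
Parents of R: {U}.
Enumerating:
  P1: R <- U -> D <- B -> T
  P2: R <- U -> T
  P3: R <- U -> N <- D <- B -> T
That exhausts the simple backdoor paths. Count: 3.

3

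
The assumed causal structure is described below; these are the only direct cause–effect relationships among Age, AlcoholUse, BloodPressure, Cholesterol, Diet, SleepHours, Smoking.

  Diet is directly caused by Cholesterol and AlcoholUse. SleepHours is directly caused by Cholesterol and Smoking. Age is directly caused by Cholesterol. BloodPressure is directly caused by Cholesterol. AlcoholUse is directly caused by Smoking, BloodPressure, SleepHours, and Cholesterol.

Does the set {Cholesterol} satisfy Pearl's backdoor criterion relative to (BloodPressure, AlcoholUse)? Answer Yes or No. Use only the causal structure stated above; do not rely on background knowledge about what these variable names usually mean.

Yes

Backdoor paths from BloodPressure to AlcoholUse (paths whose first edge points into BloodPressure):
  P1: BloodPressure <- Cholesterol -> SleepHours <- Smoking -> AlcoholUse
  P2: BloodPressure <- Cholesterol -> SleepHours -> AlcoholUse
  P3: BloodPressure <- Cholesterol -> AlcoholUse
  P4: BloodPressure <- Cholesterol -> Diet <- AlcoholUse
Condition 1 (no descendant of BloodPressure in the set): holds — descendants of BloodPressure are {AlcoholUse, Diet}; none are in {Cholesterol}.
Condition 2 (every backdoor path blocked by {Cholesterol}):
  P1: blocked at fork node Cholesterol ∈ conditioning set.
  P2: blocked at fork node Cholesterol ∈ conditioning set.
  P3: blocked at fork node Cholesterol ∈ conditioning set.
  P4: blocked at fork node Cholesterol ∈ conditioning set.
{Cholesterol} satisfies the backdoor criterion.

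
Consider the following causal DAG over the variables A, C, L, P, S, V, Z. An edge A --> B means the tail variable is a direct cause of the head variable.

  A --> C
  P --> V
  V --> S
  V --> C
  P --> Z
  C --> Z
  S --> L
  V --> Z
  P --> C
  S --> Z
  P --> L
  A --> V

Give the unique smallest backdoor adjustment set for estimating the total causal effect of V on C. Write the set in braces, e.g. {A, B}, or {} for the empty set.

{A, P}

Variables eligible for adjustment (non-descendants of V, excluding V and C): {A, P}.
Backdoor paths from V to C:
  P1: V <- A -> C
  P2: V <- P -> C
  P3: V <- P -> Z <- C
  P4: V <- P -> L <- S -> Z <- C
The empty set is not sufficient: P1 (V <- A -> C) has no collider blocking it and no conditioned non-collider, so it is open.
Try {A, P}:
  P1: blocked at fork node A ∈ conditioning set.
  P2: blocked at fork node P ∈ conditioning set.
  P3: blocked at fork node P ∈ conditioning set.
  P4: blocked at fork node P ∈ conditioning set.
{A, P} contains no descendant of V and blocks every backdoor path.
Every element of {A, P} is needed (dropping A leaves P1 open; dropping P leaves P2 open), so no proper subset is valid.
Among all size-2 subsets of the eligible variables, only {A, P} blocks every backdoor path, so it is the unique smallest valid adjustment set.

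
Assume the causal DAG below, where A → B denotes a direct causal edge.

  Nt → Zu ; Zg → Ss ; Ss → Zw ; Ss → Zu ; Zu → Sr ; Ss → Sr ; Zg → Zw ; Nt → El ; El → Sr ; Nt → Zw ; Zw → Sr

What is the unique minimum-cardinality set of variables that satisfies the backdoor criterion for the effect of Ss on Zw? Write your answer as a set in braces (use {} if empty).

{Zg}

Variables eligible for adjustment (non-descendants of Ss, excluding Ss and Zw): {El, Nt, Zg}.
Backdoor paths from Ss to Zw:
  P1: Ss <- Zg -> Zw
The empty set is not sufficient: P1 (Ss <- Zg -> Zw) has no collider blocking it and no conditioned non-collider, so it is open.
Try {Zg}:
  P1: blocked at fork node Zg ∈ conditioning set.
{Zg} contains no descendant of Ss and blocks every backdoor path.
No other singleton works — e.g. {Nt} leaves P1 open — so {Zg} is the unique smallest valid adjustment set.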